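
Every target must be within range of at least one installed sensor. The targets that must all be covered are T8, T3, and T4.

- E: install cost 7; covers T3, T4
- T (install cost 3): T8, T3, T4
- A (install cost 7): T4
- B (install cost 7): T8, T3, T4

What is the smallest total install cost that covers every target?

3

This is a weighted set-cover instance.
T alone covers T8, T3, T4 — every target.
Total install cost: 3.
No cover costs less than 3.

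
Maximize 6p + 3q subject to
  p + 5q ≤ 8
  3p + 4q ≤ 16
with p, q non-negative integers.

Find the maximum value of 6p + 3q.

(p,q)=(5,0): 1·5+5·0=5≤8, 3·5+4·0=15≤16, objective 30.
(p,q)=(4,0): 1·4+5·0=4≤8, 3·4+4·0=12≤16, objective 24.
No feasible integer point exceeds 30.

30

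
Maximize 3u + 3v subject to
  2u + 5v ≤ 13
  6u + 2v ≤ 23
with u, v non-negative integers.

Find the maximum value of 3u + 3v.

12

(u,v)=(3,1): 2·3+5·1=11≤13, 6·3+2·1=20≤23, objective 12.
(u,v)=(2,1): 2·2+5·1=9≤13, 6·2+2·1=14≤23, objective 9.
(u,v)=(3,0): 2·3+5·0=6≤13, 6·3+2·0=18≤23, objective 9.
(u,v)=(2,0): 2·2+5·0=4≤13, 6·2+2·0=12≤23, objective 6.
The best lattice point is (3,1), giving 12.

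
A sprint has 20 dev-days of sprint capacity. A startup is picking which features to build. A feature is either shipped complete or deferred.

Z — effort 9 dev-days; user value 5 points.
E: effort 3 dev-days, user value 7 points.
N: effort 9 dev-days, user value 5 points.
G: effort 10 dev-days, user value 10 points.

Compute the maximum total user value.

17

Z + G: effort 9 + 10 = 19 ≤ 20, user value 5 + 10 = 15.
E + G: effort 3 + 10 = 13 ≤ 20, user value 7 + 10 = 17.
Best is E and G with total user value 17.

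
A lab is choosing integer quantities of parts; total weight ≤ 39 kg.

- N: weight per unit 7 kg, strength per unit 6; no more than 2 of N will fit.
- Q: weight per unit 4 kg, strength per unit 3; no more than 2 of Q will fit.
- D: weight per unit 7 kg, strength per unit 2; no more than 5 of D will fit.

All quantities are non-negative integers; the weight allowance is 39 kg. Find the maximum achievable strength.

22

2×N, 1×Q, and 3×D: weight 39 ≤ 39, strength 2·6 + 1·3 + 3·2 = 21.
2×N, 2×Q, and 2×D: weight 36 ≤ 39, strength 2·6 + 2·3 + 2·2 = 22.
Best is 22.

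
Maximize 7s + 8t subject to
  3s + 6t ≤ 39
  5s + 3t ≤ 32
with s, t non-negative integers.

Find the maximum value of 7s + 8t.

The continuous relaxation peaks at (3.57, 4.71) with value 62.71; rounding to a feasible lattice point costs some objective.
(s,t)=(3,5): 3·3+6·5=39≤39, 5·3+3·5=30≤32, objective 61.
(s,t)=(4,4): 3·4+6·4=36≤39, 5·4+3·4=32≤32, objective 60.
(s,t)=(2,5): 3·2+6·5=36≤39, 5·2+3·5=25≤32, objective 54.
No feasible integer point exceeds 61.

61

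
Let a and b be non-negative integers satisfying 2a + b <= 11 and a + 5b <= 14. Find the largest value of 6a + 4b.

(a,b)=(5,1): 2·5+1·1=11≤11, 1·5+5·1=10≤14, objective 34.
(a,b)=(4,2): 2·4+1·2=10≤11, 1·4+5·2=14≤14, objective 32.
(a,b)=(5,0): 2·5+1·0=10≤11, 1·5+5·0=5≤14, objective 30.
No feasible integer point exceeds 34.

34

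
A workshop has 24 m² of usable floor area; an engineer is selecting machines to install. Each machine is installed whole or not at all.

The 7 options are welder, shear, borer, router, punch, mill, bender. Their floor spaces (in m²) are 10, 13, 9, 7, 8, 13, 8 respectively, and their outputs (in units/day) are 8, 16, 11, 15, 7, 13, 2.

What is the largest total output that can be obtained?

33

shear + router: floor space 13 + 7 = 20 ≤ 24, output 16 + 15 = 31.
router + mill: floor space 7 + 13 = 20 ≤ 24, output 15 + 13 = 28.
borer + router + punch: floor space 9 + 7 + 8 = 24 ≤ 24, output 11 + 15 + 7 = 33.
Best is borer, router, and punch with total output 33.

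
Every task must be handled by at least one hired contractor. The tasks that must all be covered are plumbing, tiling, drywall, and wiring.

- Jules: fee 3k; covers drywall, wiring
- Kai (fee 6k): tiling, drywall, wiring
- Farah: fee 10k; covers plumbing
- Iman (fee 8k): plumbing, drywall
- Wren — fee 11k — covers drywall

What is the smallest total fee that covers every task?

This is an integer covering problem.
Choose Kai and Iman: together they cover plumbing, tiling, drywall, wiring — every task.
Total fee: 6 + 8 = 14.

14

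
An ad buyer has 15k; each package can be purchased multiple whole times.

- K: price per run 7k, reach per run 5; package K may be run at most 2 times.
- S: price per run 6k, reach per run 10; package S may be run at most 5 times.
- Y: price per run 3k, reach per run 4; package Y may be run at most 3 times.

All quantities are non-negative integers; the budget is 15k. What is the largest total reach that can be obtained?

1×S and 3×Y: price 15 ≤ 15, reach 1·10 + 3·4 = 22.
2×S and 1×Y: price 15 ≤ 15, reach 2·10 + 1·4 = 24.
Best is 24.

24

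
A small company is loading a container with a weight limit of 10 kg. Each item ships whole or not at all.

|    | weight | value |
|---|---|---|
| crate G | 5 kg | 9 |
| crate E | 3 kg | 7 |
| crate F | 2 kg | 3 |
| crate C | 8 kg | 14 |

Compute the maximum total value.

crate F + crate C: weight 2 + 8 = 10 ≤ 10, value 3 + 14 = 17.
crate G + crate E + crate F: weight 5 + 3 + 2 = 10 ≤ 10, value 9 + 7 + 3 = 19.
Best is crate G, crate E, and crate F with total value 19.

19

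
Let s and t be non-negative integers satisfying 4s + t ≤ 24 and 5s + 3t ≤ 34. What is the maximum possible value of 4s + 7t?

77

(s,t)=(0,11) is feasible, giving 77.
(s,t)=(0,10) is feasible, giving 70.
Maximum is 77 at (s,t)=(0,11).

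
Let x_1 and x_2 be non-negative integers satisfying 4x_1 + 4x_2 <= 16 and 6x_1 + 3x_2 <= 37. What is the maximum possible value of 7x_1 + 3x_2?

(x_1,x_2)=(4,0): 4·4+4·0=16≤16, 6·4+3·0=24≤37, objective 28.
(x_1,x_2)=(3,1): 4·3+4·1=16≤16, 6·3+3·1=21≤37, objective 24.
(x_1,x_2)=(3,0): 4·3+4·0=12≤16, 6·3+3·0=18≤37, objective 21.
Maximum is 28 at (x_1,x_2)=(4,0).

28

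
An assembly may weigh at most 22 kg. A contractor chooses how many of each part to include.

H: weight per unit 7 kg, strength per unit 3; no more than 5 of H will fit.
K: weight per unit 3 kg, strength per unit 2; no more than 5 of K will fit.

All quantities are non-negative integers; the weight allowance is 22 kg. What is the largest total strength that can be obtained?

This is a bounded integer knapsack.
Take 1×H and 5×K: weight 22 ≤ 22, strength 1·3 + 5·2 = 13.
K has the best ratio (2/3) and is taken to its limit of 5; remaining capacity is filled optimally with the others.

13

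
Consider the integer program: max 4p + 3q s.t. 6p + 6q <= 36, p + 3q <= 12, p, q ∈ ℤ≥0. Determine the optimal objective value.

(p,q)=(6,0) is feasible, giving 24.
(p,q)=(5,1) is feasible, giving 23.
(p,q)=(5,0) is feasible, giving 20.
No feasible integer point exceeds 24.

24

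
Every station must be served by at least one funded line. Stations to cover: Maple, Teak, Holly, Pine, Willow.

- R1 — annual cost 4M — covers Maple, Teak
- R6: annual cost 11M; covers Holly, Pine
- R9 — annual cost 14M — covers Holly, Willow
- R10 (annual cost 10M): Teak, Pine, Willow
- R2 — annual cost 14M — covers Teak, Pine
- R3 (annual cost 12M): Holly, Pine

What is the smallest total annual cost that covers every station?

Choose R1, R6, and R10: together they cover Maple, Teak, Holly, Pine, Willow — every station.
Total annual cost: 4 + 11 + 10 = 25.

25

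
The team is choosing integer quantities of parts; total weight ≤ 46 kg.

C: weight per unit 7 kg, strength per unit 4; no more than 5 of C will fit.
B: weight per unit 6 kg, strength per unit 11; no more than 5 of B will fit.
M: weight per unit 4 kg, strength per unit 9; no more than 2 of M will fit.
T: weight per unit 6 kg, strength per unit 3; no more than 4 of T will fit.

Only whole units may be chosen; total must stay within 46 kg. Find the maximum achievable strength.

Take 1×C, 5×B, and 2×M: weight 45 ≤ 46, strength 1·4 + 5·11 + 2·9 = 77.
M has the best ratio (9/4) and is taken to its limit of 2; remaining capacity is filled optimally with the others.

77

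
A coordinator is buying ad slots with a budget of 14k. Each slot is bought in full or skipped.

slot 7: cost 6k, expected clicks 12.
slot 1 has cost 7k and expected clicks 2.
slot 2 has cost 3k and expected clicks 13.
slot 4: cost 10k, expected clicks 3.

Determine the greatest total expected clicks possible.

25

Treat it as a binary knapsack problem.
Allowing fractional choices, the relaxed optimum would be about 26.5, but ad slots are indivisible.
slot 7 + slot 2: cost 6 + 3 = 9 ≤ 14, expected clicks 12 + 13 = 25.
slot 1 + slot 2: cost 7 + 3 = 10 ≤ 14, expected clicks 2 + 13 = 15.
slot 2 + slot 4: cost 3 + 10 = 13 ≤ 14, expected clicks 13 + 3 = 16.
Best is slot 7 and slot 2 with total expected clicks 25.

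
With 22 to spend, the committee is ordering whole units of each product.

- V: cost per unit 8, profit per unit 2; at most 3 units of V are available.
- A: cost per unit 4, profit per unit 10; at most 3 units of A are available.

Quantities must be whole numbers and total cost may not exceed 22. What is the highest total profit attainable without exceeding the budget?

32

3×A: cost 12 ≤ 22, profit 3·10 = 30.
1×V and 3×A: cost 20 ≤ 22, profit 1·2 + 3·10 = 32.
Best is 32.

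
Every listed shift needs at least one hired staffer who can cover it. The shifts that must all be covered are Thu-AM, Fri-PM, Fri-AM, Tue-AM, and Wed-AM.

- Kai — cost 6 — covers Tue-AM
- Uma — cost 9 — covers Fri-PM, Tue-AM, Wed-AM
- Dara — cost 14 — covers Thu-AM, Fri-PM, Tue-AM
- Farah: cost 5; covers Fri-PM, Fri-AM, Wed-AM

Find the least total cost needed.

19

The greedy cost-per-new-shift heuristic would pick Farah, Kai, and Dara for 25, but a cheaper cover exists.
Choose Dara and Farah: together they cover Thu-AM, Fri-PM, Fri-AM, Tue-AM, Wed-AM — every shift.
Total cost: 14 + 5 = 19.
No cover costs less than 19.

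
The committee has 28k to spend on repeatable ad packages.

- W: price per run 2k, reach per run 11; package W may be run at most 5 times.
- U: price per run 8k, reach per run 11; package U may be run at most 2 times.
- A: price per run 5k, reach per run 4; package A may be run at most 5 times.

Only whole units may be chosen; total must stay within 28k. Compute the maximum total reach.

77

W has the best ratio (11/2); taking only W gives at most 5×11 = 55 (stopped by the supply cap of 5).
Mixing does better — 5×W and 2×U: price 26 ≤ 28, reach 5·11 + 2·11 = 77.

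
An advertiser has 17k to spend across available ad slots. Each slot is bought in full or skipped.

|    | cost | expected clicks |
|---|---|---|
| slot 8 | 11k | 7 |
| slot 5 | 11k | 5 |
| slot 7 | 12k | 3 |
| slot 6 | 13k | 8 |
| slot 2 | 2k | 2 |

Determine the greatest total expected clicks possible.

10

This is an integer program with binary decision variables.
slot 8 + slot 2: cost 11 + 2 = 13 ≤ 17, expected clicks 7 + 2 = 9.
slot 6 + slot 2: cost 13 + 2 = 15 ≤ 17, expected clicks 8 + 2 = 10.
slot 6: cost 13 ≤ 17, expected clicks 8.
Best is slot 6 and slot 2 with total expected clicks 10.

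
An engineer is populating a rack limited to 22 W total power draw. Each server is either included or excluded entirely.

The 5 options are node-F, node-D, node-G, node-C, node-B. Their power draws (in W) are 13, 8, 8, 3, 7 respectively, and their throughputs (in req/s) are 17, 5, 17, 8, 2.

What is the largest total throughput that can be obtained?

34

Allowing fractional choices, the relaxed optimum would be about 39.4, but servers are indivisible.
node-G + node-C + node-B: power draw 8 + 3 + 7 = 18 ≤ 22, throughput 17 + 8 + 2 = 27.
node-D + node-G + node-C: power draw 8 + 8 + 3 = 19 ≤ 22, throughput 5 + 17 + 8 = 30.
node-F + node-G: power draw 13 + 8 = 21 ≤ 22, throughput 17 + 17 = 34.
Best is node-F and node-G with total throughput 34.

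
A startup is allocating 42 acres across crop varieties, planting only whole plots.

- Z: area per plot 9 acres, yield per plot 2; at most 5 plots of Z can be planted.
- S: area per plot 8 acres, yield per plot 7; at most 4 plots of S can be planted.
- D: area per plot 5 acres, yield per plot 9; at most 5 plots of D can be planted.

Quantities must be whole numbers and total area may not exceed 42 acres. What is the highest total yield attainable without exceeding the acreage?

59

This is a bounded integer knapsack.
1×Z, 1×S, and 5×D: area 42 ≤ 42, yield 1·2 + 1·7 + 5·9 = 54.
2×S and 5×D: area 41 ≤ 42, yield 2·7 + 5·9 = 59.
Best is 59.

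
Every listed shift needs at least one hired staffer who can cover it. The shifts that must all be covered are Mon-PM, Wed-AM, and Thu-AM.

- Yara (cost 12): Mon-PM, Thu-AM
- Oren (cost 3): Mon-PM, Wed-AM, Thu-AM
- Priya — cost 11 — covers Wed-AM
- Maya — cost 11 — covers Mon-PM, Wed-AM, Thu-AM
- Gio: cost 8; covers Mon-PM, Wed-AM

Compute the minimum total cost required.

Oren alone covers Mon-PM, Wed-AM, Thu-AM — every shift.
Total cost: 3.
No cover costs less than 3.

3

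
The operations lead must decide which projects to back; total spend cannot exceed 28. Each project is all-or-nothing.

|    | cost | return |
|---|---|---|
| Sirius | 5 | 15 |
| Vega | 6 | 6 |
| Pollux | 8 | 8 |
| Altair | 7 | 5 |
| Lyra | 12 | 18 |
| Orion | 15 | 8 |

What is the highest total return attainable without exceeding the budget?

Allowing fractional choices, the relaxed optimum would be about 44.0, but projects are indivisible.
Sirius + Altair + Lyra: cost 5 + 7 + 12 = 24 ≤ 28, return 15 + 5 + 18 = 38.
Sirius + Vega + Lyra: cost 5 + 6 + 12 = 23 ≤ 28, return 15 + 6 + 18 = 39.
Sirius + Pollux + Lyra: cost 5 + 8 + 12 = 25 ≤ 28, return 15 + 8 + 18 = 41.
Best is Sirius, Pollux, and Lyra with total return 41.

41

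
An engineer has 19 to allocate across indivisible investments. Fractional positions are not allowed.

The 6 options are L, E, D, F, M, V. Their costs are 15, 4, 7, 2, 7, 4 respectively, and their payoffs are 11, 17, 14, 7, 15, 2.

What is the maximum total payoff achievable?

This is a 0-1 knapsack instance.
E + D + F + V: cost 4 + 7 + 2 + 4 = 17 ≤ 19, payoff 17 + 14 + 7 + 2 = 40.
E + F + M + V: cost 4 + 2 + 7 + 4 = 17 ≤ 19, payoff 17 + 7 + 15 + 2 = 41.
E + D + M: cost 4 + 7 + 7 = 18 ≤ 19, payoff 17 + 14 + 15 = 46.
Best is E, D, and M with total payoff 46.

46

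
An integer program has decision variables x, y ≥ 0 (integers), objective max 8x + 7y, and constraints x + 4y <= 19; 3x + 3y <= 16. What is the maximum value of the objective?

The continuous relaxation peaks at (5.33, 0) with value 42.67; rounding to a feasible lattice point costs some objective.
(x,y)=(5,0) is feasible, giving 40.
(x,y)=(4,1) is feasible, giving 39.
(x,y)=(4,0) is feasible, giving 32.
No feasible integer point exceeds 40.

40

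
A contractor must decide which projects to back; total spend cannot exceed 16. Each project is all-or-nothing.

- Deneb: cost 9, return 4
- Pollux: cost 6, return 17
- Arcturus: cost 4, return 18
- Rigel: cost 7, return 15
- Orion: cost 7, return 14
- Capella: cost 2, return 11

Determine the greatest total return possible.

Treat it as a binary knapsack problem.
Arcturus + Rigel + Capella: cost 4 + 7 + 2 = 13 ≤ 16, return 18 + 15 + 11 = 44.
Pollux + Arcturus + Capella: cost 6 + 4 + 2 = 12 ≤ 16, return 17 + 18 + 11 = 46.
Best is Pollux, Arcturus, and Capella with total return 46.

46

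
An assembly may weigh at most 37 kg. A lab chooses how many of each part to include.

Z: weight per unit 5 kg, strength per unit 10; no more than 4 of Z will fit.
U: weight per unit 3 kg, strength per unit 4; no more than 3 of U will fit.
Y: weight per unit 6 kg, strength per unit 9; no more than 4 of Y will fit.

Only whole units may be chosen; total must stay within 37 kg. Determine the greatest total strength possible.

62

Z has the best ratio (10/5); taking only Z gives at most 4×10 = 40 (stopped by the supply cap of 4).
Mixing does better — 4×Z, 1×U, and 2×Y: weight 35 ≤ 37, strength 4·10 + 1·4 + 2·9 = 62.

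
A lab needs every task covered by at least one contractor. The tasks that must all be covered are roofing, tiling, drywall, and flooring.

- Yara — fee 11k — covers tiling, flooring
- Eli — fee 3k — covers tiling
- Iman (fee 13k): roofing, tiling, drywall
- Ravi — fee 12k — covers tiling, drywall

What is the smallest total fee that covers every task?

The greedy cost-per-new-task heuristic would pick Eli, Iman, and Yara for 27, but a cheaper cover exists.
Choose Yara and Iman: together they cover roofing, tiling, drywall, flooring — every task.
Total fee: 11 + 13 = 24.
No cover costs less than 24.

24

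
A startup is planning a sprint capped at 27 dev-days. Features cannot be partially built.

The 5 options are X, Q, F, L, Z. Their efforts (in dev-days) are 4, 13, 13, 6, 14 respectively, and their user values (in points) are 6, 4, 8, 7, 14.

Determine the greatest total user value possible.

Allowing fractional choices, the relaxed optimum would be about 28.8, but features are indivisible.
F + Z: effort 13 + 14 = 27 ≤ 27, user value 8 + 14 = 22.
L + Z: effort 6 + 14 = 20 ≤ 27, user value 7 + 14 = 21.
X + L + Z: effort 4 + 6 + 14 = 24 ≤ 27, user value 6 + 7 + 14 = 27.
Best is X, L, and Z with total user value 27.

27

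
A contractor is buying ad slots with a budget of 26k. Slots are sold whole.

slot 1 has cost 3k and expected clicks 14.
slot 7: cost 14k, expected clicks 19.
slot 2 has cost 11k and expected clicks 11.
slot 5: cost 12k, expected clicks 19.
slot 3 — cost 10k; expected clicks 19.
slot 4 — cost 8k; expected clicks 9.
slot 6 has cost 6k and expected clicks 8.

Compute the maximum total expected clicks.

52

This is a 0-1 knapsack instance.
slot 1 + slot 5 + slot 3: cost 3 + 12 + 10 = 25 ≤ 26, expected clicks 14 + 19 + 19 = 52.
slot 1 + slot 2 + slot 3: cost 3 + 11 + 10 = 24 ≤ 26, expected clicks 14 + 11 + 19 = 44.
slot 1 + slot 2 + slot 5: cost 3 + 11 + 12 = 26 ≤ 26, expected clicks 14 + 11 + 19 = 44.
Best is slot 1, slot 5, and slot 3 with total expected clicks 52.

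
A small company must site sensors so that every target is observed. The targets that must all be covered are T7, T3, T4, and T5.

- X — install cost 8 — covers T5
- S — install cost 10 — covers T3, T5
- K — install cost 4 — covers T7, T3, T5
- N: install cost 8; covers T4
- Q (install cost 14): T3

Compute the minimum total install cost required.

12

Choose K and N: together they cover T7, T3, T4, T5 — every target.
Total install cost: 4 + 8 = 12.
No cover costs less than 12.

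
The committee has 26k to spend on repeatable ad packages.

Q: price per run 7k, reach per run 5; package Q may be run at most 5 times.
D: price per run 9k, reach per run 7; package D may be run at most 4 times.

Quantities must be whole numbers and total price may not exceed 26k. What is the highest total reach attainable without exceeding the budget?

2×Q and 1×D: price 23 ≤ 26, reach 2·5 + 1·7 = 17.
1×Q and 2×D: price 25 ≤ 26, reach 1·5 + 2·7 = 19.
Best is 19.

19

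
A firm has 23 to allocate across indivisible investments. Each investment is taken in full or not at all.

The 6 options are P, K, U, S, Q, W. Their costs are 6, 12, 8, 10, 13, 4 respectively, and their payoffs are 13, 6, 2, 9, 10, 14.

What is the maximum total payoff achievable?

37

P + S + W: cost 6 + 10 + 4 = 20 ≤ 23, payoff 13 + 9 + 14 = 36.
P + Q + W: cost 6 + 13 + 4 = 23 ≤ 23, payoff 13 + 10 + 14 = 37.
P + K + W: cost 6 + 12 + 4 = 22 ≤ 23, payoff 13 + 6 + 14 = 33.
Best is P, Q, and W with total payoff 37.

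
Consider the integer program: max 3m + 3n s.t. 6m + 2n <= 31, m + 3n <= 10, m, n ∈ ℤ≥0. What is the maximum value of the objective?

(m,n)=(4,2): 6·4+2·2=28≤31, 1·4+3·2=10≤10, objective 18.
(m,n)=(5,0): 6·5+2·0=30≤31, 1·5+3·0=5≤10, objective 15.
(m,n)=(3,2): 6·3+2·2=22≤31, 1·3+3·2=9≤10, objective 15.
(m,n)=(4,1): 6·4+2·1=26≤31, 1·4+3·1=7≤10, objective 15.
No feasible integer point exceeds 18.

18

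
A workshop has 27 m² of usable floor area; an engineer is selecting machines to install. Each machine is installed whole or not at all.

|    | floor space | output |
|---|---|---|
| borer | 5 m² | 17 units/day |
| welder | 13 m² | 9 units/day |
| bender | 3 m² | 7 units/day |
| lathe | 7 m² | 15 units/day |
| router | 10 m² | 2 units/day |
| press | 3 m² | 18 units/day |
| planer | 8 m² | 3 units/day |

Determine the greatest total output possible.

borer + bender + lathe + press + planer: floor space 5 + 3 + 7 + 3 + 8 = 26 ≤ 27, output 17 + 7 + 15 + 18 + 3 = 60.
borer + bender + lathe + press: floor space 5 + 3 + 7 + 3 = 18 ≤ 27, output 17 + 7 + 15 + 18 = 57.
Best is borer, bender, lathe, press, and planer with total output 60.

60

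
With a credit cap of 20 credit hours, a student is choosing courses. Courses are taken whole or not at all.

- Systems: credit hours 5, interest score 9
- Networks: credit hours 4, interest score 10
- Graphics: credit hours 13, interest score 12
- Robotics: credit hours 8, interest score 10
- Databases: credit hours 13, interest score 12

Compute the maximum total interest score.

Systems + Networks + Robotics: credit hours 5 + 4 + 8 = 17 ≤ 20, interest score 9 + 10 + 10 = 29.
Networks + Graphics: credit hours 4 + 13 = 17 ≤ 20, interest score 10 + 12 = 22.
Networks + Databases: credit hours 4 + 13 = 17 ≤ 20, interest score 10 + 12 = 22.
Best is Systems, Networks, and Robotics with total interest score 29.

29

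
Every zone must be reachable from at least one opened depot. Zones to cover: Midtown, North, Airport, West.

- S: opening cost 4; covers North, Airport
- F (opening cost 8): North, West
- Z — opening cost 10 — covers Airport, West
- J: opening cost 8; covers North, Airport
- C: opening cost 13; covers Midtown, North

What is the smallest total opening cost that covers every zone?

The greedy cost-per-new-zone heuristic would pick S, F, and C for 25, but a cheaper cover exists.
Choose Z and C: together they cover Midtown, North, Airport, West — every zone.
Total opening cost: 10 + 13 = 23.
No cover costs less than 23.

23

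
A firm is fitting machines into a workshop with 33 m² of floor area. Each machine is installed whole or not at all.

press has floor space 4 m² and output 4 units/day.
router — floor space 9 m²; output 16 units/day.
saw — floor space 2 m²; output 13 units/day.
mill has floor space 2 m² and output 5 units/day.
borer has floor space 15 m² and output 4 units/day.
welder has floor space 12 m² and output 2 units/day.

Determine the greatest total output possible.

42

Allowing fractional choices, the relaxed optimum would be about 42.2, but machines are indivisible.
press + router + saw + mill + borer: floor space 4 + 9 + 2 + 2 + 15 = 32 ≤ 33, output 4 + 16 + 13 + 5 + 4 = 42.
press + router + saw + mill + welder: floor space 4 + 9 + 2 + 2 + 12 = 29 ≤ 33, output 4 + 16 + 13 + 5 + 2 = 40.
Best is press, router, saw, mill, and borer with total output 42.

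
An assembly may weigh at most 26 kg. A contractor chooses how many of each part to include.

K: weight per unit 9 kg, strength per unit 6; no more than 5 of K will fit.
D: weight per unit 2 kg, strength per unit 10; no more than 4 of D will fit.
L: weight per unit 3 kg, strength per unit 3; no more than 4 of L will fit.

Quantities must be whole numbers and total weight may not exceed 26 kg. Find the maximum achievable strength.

55

This is a bounded integer knapsack.
1×K, 4×D, and 3×L: weight 26 ≤ 26, strength 1·6 + 4·10 + 3·3 = 55.
4×D and 4×L: weight 20 ≤ 26, strength 4·10 + 4·3 = 52.
Best is 55.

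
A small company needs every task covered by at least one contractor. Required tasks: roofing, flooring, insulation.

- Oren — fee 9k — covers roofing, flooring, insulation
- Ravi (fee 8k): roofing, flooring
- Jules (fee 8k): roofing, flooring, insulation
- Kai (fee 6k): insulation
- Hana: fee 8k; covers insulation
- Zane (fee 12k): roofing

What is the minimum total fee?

Jules alone covers roofing, flooring, insulation — every task.
Total fee: 8.
No cover costs less than 8.

8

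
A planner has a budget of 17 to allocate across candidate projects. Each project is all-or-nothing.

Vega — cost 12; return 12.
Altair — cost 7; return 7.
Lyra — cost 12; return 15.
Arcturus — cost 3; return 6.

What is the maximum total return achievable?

Allowing fractional choices, the relaxed optimum would be about 23.0, but projects are indivisible.
Lyra + Arcturus: cost 12 + 3 = 15 ≤ 17, return 15 + 6 = 21.
Lyra: cost 12 ≤ 17, return 15.
Vega + Arcturus: cost 12 + 3 = 15 ≤ 17, return 12 + 6 = 18.
Best is Lyra and Arcturus with total return 21.

21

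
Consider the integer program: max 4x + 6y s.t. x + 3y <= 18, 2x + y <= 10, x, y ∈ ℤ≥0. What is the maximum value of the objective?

The continuous relaxation peaks at (2.4, 5.2) with value 40.80; rounding to a feasible lattice point costs some objective.
(x,y)=(2,5): 1·2+3·5=17≤18, 2·2+1·5=9≤10, objective 38.
(x,y)=(3,4): 1·3+3·4=15≤18, 2·3+1·4=10≤10, objective 36.
(x,y)=(1,5): 1·1+3·5=16≤18, 2·1+1·5=7≤10, objective 34.
The best lattice point is (2,5), giving 38.

38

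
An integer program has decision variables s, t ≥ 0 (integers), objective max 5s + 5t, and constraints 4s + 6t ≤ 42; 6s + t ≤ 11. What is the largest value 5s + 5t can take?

35

The continuous relaxation peaks at (0.75, 6.5) with value 36.25; rounding to a feasible lattice point costs some objective.
(s,t)=(0,7): 4·0+6·7=42≤42, 6·0+1·7=7≤11, objective 35.
(s,t)=(1,5): 4·1+6·5=34≤42, 6·1+1·5=11≤11, objective 30.
(s,t)=(0,6): 4·0+6·6=36≤42, 6·0+1·6=6≤11, objective 30.
Maximum is 35 at (s,t)=(0,7).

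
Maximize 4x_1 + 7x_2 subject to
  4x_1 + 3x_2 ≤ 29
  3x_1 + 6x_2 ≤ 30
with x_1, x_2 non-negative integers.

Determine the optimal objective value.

37

Relaxing integrality, the LP optimum is 37.80 at (x_1,x_2) = (5.6, 2.2), which is not an integer point.
(x_1,x_2)=(4,3): 4·4+3·3=25≤29, 3·4+6·3=30≤30, objective 37.
(x_1,x_2)=(5,2): 4·5+3·2=26≤29, 3·5+6·2=27≤30, objective 34.
(x_1,x_2)=(3,3): 4·3+3·3=21≤29, 3·3+6·3=27≤30, objective 33.
Maximum is 37 at (x_1,x_2)=(4,3).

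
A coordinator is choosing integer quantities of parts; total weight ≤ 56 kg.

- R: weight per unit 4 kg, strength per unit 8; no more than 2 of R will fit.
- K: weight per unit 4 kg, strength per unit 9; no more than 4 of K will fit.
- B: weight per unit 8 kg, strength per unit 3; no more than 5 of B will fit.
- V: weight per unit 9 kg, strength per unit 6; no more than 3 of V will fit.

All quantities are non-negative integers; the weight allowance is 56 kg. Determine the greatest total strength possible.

70

This is a bounded integer knapsack.
K has the best ratio (9/4); taking only K gives at most 4×9 = 36 (stopped by the supply cap of 4).
Mixing does better — 2×R, 4×K, and 3×V: weight 51 ≤ 56, strength 2·8 + 4·9 + 3·6 = 70.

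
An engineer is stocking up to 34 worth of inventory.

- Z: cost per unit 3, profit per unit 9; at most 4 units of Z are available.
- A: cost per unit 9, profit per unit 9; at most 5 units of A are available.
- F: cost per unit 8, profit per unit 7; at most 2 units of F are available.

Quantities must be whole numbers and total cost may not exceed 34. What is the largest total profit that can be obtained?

Take 4×Z and 2×A: cost 30 ≤ 34, profit 4·9 + 2·9 = 54.
Z has the best ratio (9/3) and is taken to its limit of 4; remaining capacity is filled optimally with the others.

54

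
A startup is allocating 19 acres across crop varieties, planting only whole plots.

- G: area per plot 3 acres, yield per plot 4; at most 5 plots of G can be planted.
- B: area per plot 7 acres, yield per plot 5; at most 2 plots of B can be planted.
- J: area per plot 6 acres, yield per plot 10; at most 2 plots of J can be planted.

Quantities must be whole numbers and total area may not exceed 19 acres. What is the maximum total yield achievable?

2×G and 2×J: area 18 ≤ 19, yield 2·4 + 2·10 = 28.
4×G and 1×J: area 18 ≤ 19, yield 4·4 + 1·10 = 26.
Best is 28.

28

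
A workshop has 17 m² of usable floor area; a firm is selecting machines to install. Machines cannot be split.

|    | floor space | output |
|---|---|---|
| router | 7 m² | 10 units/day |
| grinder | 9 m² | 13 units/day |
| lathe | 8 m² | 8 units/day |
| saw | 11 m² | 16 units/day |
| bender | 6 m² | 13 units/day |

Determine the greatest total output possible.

saw + bender: floor space 11 + 6 = 17 ≤ 17, output 16 + 13 = 29.
grinder + bender: floor space 9 + 6 = 15 ≤ 17, output 13 + 13 = 26.
router + bender: floor space 7 + 6 = 13 ≤ 17, output 10 + 13 = 23.
Best is saw and bender with total output 29.

29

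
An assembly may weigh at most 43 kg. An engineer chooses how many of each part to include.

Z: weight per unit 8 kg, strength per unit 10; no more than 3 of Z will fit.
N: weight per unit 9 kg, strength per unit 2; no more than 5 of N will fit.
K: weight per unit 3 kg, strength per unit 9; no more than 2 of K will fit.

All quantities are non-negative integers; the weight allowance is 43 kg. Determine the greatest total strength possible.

50

Take 3×Z, 1×N, and 2×K: weight 39 ≤ 43, strength 3·10 + 1·2 + 2·9 = 50.
K has the best ratio (9/3) and is taken to its limit of 2; remaining capacity is filled optimally with the others.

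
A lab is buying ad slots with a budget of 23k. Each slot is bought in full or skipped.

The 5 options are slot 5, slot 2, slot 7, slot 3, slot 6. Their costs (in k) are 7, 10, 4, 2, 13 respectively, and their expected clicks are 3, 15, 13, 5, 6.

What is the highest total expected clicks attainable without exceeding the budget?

36

Take slot 5, slot 2, slot 7, and slot 3: cost 7 + 10 + 4 + 2 = 23 ≤ 23, expected clicks 3 + 15 + 13 + 5 = 36.
No other feasible combination does better.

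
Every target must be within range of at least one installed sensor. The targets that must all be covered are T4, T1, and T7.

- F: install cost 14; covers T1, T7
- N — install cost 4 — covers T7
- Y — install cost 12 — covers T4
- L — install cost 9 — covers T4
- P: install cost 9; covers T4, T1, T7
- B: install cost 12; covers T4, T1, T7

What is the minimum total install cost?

9

This is a weighted set-cover instance.
P alone covers T4, T1, T7 — every target.
Total install cost: 9.
No cover costs less than 9.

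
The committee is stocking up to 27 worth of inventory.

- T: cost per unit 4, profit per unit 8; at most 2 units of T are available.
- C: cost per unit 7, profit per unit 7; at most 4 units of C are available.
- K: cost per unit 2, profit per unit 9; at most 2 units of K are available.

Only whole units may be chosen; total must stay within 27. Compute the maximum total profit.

K has the best ratio (9/2); taking only K gives at most 2×9 = 18 (stopped by the supply cap of 2).
Mixing does better — 2×T, 2×C, and 2×K: cost 26 ≤ 27, profit 2·8 + 2·7 + 2·9 = 48.

48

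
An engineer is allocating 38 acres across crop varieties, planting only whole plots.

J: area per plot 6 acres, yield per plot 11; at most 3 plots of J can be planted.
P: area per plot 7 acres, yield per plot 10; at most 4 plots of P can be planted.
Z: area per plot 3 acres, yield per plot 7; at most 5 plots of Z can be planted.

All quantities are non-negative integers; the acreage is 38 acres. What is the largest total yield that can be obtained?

71

This is a bounded integer knapsack.
Z has the best ratio (7/3); taking only Z gives at most 5×7 = 35 (stopped by the supply cap of 5).
Mixing does better — 3×J, 1×P, and 4×Z: area 37 ≤ 38, yield 3·11 + 1·10 + 4·7 = 71.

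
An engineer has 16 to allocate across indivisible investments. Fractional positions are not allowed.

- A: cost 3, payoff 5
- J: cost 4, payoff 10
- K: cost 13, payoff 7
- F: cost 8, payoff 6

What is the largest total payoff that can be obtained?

This is a 0-1 knapsack instance.
A + J + F: cost 3 + 4 + 8 = 15 ≤ 16, payoff 5 + 10 + 6 = 21.
A + J: cost 3 + 4 = 7 ≤ 16, payoff 5 + 10 = 15.
J + F: cost 4 + 8 = 12 ≤ 16, payoff 10 + 6 = 16.
Best is A, J, and F with total payoff 21.

21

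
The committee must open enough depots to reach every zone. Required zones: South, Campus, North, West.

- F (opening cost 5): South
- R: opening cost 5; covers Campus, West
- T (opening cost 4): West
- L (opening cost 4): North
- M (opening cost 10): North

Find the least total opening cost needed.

14

Choose F, R, and L: together they cover South, Campus, North, West — every zone.
Total opening cost: 5 + 5 + 4 = 14.
No cover costs less than 14.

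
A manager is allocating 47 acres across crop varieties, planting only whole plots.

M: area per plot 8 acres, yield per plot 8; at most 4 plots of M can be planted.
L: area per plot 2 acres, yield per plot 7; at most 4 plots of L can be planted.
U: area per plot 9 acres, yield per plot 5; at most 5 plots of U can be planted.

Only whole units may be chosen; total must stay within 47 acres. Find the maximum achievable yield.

L has the best ratio (7/2); taking only L gives at most 4×7 = 28 (stopped by the supply cap of 4).
Mixing does better — 4×M and 4×L: area 40 ≤ 47, yield 4·8 + 4·7 = 60.

60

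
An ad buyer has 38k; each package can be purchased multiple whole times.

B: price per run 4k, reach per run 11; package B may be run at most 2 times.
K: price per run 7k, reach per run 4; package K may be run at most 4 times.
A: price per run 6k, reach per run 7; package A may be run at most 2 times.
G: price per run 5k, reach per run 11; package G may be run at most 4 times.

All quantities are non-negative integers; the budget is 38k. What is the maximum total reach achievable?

2×B, 1×K, and 4×G: price 35 ≤ 38, reach 2·11 + 1·4 + 4·11 = 70.
2×B, 1×A, and 4×G: price 34 ≤ 38, reach 2·11 + 1·7 + 4·11 = 73.
Best is 73.

73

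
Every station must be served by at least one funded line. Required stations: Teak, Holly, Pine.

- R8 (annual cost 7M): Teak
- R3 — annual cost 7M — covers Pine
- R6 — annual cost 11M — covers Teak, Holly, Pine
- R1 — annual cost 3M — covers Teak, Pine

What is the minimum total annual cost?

This is an integer covering problem.
The greedy cost-per-new-station heuristic would pick R1 and R6 for 14, but a cheaper cover exists.
R6 alone covers Teak, Holly, Pine — every station.
Total annual cost: 11.
No cover costs less than 11.

11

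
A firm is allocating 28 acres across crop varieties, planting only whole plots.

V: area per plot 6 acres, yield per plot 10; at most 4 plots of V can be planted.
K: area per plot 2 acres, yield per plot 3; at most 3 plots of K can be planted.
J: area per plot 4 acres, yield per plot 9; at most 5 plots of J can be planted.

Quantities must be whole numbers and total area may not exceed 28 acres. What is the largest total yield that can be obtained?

58

J has the best ratio (9/4); taking only J gives at most 5×9 = 45 (stopped by the supply cap of 5).
Mixing does better — 1×V, 1×K, and 5×J: area 28 ≤ 28, yield 1·10 + 1·3 + 5·9 = 58.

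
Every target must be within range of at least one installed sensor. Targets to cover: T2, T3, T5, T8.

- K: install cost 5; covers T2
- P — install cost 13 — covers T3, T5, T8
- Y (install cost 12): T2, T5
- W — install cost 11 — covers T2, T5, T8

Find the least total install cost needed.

The greedy cost-per-new-target heuristic would pick W and P for 24, but a cheaper cover exists.
Choose K and P: together they cover T2, T3, T5, T8 — every target.
Total install cost: 5 + 13 = 18.
No cover costs less than 18.

18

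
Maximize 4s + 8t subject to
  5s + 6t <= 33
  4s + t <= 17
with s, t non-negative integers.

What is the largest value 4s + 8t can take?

40

Relaxing integrality, the LP optimum is 44.00 at (s,t) = (0, 5.5), which is not an integer point.
(s,t)=(0,5) is feasible, giving 40.
(s,t)=(1,4) is feasible, giving 36.
(s,t)=(0,4) is feasible, giving 32.
No feasible integer point exceeds 40.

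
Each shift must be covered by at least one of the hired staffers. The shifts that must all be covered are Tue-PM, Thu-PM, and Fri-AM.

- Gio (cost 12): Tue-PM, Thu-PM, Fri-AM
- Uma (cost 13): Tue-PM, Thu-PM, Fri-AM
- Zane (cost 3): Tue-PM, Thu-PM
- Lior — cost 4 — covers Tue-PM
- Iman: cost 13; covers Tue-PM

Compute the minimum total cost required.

12

The greedy cost-per-new-shift heuristic would pick Zane and Gio for 15, but a cheaper cover exists.
Gio alone covers Tue-PM, Thu-PM, Fri-AM — every shift.
Total cost: 12.
No cover costs less than 12.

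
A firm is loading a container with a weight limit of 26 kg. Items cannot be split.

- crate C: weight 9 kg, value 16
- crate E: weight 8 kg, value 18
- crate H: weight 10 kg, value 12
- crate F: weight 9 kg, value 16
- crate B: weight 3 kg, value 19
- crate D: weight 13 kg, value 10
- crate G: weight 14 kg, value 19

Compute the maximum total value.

56

Allowing fractional choices, the relaxed optimum would be about 63.7, but items are indivisible.
crate C + crate B + crate G: weight 9 + 3 + 14 = 26 ≤ 26, value 16 + 19 + 19 = 54.
crate E + crate B + crate G: weight 8 + 3 + 14 = 25 ≤ 26, value 18 + 19 + 19 = 56.
Best is crate E, crate B, and crate G with total value 56.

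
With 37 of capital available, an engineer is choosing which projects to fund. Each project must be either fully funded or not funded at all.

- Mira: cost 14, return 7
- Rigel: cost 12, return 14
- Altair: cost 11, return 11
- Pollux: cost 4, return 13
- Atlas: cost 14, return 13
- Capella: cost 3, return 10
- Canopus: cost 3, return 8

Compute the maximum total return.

Take Rigel, Pollux, Atlas, Capella, and Canopus: cost 12 + 4 + 14 + 3 + 3 = 36 ≤ 37, return 14 + 13 + 13 + 10 + 8 = 58.
No other feasible combination does better.

58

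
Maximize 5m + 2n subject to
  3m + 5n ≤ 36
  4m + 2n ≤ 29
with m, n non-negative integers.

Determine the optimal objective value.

35

(m,n)=(7,0): 3·7+5·0=21≤36, 4·7+2·0=28≤29, objective 35.
(m,n)=(6,1): 3·6+5·1=23≤36, 4·6+2·1=26≤29, objective 32.
Maximum is 35 at (m,n)=(7,0).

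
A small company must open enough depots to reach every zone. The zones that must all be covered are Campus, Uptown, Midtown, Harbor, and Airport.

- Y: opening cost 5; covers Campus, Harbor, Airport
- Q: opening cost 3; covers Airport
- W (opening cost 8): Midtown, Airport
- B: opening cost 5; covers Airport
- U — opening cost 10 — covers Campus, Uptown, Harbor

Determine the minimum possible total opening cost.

The greedy cost-per-new-zone heuristic would pick Y, W, and U for 23, but a cheaper cover exists.
Choose W and U: together they cover Campus, Uptown, Midtown, Harbor, Airport — every zone.
Total opening cost: 8 + 10 = 18.
No cover costs less than 18.

18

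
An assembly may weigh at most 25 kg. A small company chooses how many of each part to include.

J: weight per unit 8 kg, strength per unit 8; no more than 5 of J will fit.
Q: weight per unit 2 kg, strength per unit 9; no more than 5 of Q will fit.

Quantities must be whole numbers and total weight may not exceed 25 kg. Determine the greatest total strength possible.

53

Take 1×J and 5×Q: weight 18 ≤ 25, strength 1·8 + 5·9 = 53.
Q has the best ratio (9/2) and is taken to its limit of 5; remaining capacity is filled optimally with the others.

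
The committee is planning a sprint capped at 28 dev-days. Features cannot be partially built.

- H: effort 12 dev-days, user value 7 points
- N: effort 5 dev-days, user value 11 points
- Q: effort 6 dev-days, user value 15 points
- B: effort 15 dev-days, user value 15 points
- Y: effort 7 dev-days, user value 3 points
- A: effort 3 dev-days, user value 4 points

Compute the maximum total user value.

41

H + N + Q + A: effort 12 + 5 + 6 + 3 = 26 ≤ 28, user value 7 + 11 + 15 + 4 = 37.
N + Q + B: effort 5 + 6 + 15 = 26 ≤ 28, user value 11 + 15 + 15 = 41.
Best is N, Q, and B with total user value 41.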